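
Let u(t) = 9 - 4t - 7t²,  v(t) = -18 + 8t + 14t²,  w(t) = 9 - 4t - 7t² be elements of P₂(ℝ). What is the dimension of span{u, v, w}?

dim = 1

Use coordinates relative to {1, t, t²}.
Apply Gaussian elimination to the matrix whose rows are u, v, w.
There is 1 pivot column, so rank = 1.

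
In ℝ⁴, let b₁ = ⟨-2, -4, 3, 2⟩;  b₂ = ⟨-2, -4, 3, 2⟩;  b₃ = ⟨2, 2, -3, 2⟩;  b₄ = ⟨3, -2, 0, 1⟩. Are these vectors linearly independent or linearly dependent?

Two of the vectors are equal, giving an immediate dependence.

linearly dependent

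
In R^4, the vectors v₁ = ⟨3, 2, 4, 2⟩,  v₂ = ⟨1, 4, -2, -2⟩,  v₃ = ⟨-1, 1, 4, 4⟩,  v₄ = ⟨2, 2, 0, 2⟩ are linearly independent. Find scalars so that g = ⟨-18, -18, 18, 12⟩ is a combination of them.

g = -v₁ - 3v₂ + 4v₃ - 4v₄

Solve the system with v₁, v₂, v₃, v₄ as columns and g as the right-hand side.
The system has the unique solution (a₁, …, a₄) = (-1, -3, 4, -4).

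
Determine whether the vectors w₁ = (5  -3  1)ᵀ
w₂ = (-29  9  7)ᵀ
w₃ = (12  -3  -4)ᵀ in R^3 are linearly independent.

linearly dependent

Row-reduce the matrix whose columns are w₁, w₂, w₃.
The reduction yields 2 nonzero rows, so the rank is 2.
Since rank 2 < 3, the set is linearly dependent.
Indeed w₁ + w₂ + 2w₃ = 0.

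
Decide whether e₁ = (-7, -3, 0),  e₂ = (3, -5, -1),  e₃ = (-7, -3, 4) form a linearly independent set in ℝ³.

linearly independent

The matrix [e₁|e₂|e₃] has determinant 176.
A nonzero determinant means the columns are linearly independent.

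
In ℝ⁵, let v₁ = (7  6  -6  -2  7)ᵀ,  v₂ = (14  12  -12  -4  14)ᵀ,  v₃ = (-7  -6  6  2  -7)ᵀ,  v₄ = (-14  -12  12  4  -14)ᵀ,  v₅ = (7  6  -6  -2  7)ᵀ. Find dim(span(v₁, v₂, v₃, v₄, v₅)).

Form the matrix with v₁, v₂, v₃, v₄, v₅ as columns and reduce.
Exactly 1 pivot survives; hence the rank is 1.

1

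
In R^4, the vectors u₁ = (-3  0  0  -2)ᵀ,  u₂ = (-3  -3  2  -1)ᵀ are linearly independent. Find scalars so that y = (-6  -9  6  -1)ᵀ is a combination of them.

Write y = α₁u₁ + α₂u₂ and equate components.
Row-reducing the augmented matrix gives the unique coefficients (α₁, α₂) = (-1, 3).

y = -u₁ + 3u₂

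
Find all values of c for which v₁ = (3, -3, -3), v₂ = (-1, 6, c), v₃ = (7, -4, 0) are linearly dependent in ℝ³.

Dependence holds iff the 3×3 matrix [v₁ v₂ v₃] is singular.
Cofactor expansion gives det = 114 - 9*c.
Solving 114 - 9*c = 0 yields c = 38/3.

c = 38/3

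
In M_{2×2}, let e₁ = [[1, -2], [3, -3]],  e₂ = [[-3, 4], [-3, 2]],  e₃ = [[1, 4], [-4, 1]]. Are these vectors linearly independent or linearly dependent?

Take coordinates with respect to the standard basis {E₁₁, E₁₂, E₂₁, E₂₂}.
Place the vectors as rows of a 3×4 matrix and reduce to echelon form.
The reduction yields 3 nonzero rows, so the rank is 3.
Since rank = 3 (the number of vectors), the set is linearly independent.

linearly independent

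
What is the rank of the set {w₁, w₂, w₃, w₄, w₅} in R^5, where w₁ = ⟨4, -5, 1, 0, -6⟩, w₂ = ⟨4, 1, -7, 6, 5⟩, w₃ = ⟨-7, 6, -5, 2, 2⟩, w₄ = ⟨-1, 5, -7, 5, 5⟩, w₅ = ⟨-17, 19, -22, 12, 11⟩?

rank 4

Put the 5×5 matrix [w₁|w₂|w₃|w₄|w₅] into echelon form.
Reduction leaves 4 leading entries, giving rank 4.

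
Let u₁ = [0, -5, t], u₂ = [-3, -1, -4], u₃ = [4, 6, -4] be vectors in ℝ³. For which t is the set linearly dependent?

Dependence holds iff the 3×3 matrix [u₁ u₂ u₃] is singular.
Expanding, det = 140 - 14*t.
This vanishes exactly when t = 10.

t = 10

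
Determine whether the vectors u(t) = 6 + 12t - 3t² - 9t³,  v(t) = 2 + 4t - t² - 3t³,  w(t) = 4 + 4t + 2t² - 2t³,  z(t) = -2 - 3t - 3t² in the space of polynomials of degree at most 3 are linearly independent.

linearly dependent

Take coordinates with respect to the standard basis {1, t, …, t³}.
One vector is a scalar multiple of another, so the set is dependent.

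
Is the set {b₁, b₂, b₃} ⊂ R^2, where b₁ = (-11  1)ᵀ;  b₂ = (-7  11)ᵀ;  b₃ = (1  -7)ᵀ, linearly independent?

There are 3 vectors in a 2-dimensional space, so they cannot be linearly independent.

linearly dependent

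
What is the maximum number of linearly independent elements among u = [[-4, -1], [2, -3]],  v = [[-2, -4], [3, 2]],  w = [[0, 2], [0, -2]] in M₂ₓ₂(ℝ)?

3

Represent each element by its coordinate vector in ℝ⁴.
Form the matrix with u, v, w as columns and reduce.
Exactly 3 pivots survive; hence the rank is 3.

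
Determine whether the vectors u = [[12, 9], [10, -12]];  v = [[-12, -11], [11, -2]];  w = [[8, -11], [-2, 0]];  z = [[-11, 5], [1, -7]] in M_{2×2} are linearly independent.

linearly independent

Take coordinates with respect to the standard basis {E₁₁, E₁₂, E₂₁, E₂₂}.
The matrix [u|v|w|z] has determinant -42448.
A nonzero determinant means the columns are linearly independent.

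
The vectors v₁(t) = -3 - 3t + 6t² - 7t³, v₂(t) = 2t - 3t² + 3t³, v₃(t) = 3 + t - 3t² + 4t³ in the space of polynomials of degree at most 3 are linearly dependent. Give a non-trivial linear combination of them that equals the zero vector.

v₁ + v₂ + v₃ = 0

Pass to coordinate vectors relative to the basis {1, t, …, t³}.
Row-reduce the matrix with v₁, v₂, v₃ as columns; the null space gives the coefficients.
A generator of the null space is (1, 1, 1).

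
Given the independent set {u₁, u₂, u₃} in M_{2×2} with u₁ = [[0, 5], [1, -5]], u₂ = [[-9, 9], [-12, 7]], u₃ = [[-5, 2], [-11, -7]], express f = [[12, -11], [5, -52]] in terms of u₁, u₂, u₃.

Take coordinate vectors relative to {E₁₁, E₁₂, E₂₁, E₂₂}.
Set up the augmented matrix [u₁ | u₂ | u₃ | f] and row-reduce.
Back-substitution yields (c₁, c₂, c₃) = (2, -3, 3).

f = 2u₁ - 3u₂ + 3u₃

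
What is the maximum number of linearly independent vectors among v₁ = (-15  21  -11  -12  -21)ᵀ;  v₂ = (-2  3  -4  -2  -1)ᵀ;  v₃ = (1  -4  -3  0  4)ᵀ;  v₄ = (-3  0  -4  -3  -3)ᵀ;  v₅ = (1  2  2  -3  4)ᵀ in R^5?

4

Row-reduce the 5×5 matrix with these as rows.
Reduction leaves 4 leading entries, giving rank 4.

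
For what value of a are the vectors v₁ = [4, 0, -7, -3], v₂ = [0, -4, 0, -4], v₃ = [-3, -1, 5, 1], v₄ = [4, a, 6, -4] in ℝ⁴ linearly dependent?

a = -14

The vectors are dependent exactly when the determinant of the matrix with rows v₁, v₂, v₃, v₄ vanishes.
The determinant works out to -4*a - 56.
Setting this to zero gives a = -14.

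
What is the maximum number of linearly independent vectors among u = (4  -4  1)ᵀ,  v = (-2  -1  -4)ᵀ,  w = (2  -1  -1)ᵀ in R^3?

Put the 3×3 matrix [u|v|w] into echelon form.
The echelon form has 3 nonzero rows, so the rank is 3.

3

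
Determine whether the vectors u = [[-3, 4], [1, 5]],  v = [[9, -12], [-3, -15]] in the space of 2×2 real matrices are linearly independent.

linearly dependent

Take coordinates with respect to the standard basis {E₁₁, E₁₂, E₂₁, E₂₂}.
Row-reduce the matrix whose columns are u, v.
The reduction yields 1 nonzero row, so the rank is 1.
Since rank 1 < 2, the set is linearly dependent.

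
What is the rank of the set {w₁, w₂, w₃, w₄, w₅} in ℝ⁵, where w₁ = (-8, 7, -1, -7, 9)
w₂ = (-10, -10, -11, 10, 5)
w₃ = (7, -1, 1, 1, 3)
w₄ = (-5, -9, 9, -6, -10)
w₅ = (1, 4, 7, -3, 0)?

Row-reduce the 5×5 matrix with these as rows.
The echelon form has 5 nonzero rows, so the rank is 5.

5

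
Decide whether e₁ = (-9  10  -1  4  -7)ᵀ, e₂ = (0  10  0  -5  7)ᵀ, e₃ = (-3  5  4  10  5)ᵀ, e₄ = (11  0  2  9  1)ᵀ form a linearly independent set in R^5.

Place the vectors as rows of a 4×5 matrix and reduce to echelon form.
The reduction yields 4 nonzero rows, so the rank is 4.
Since rank = 4 (the number of vectors), the set is linearly independent.

linearly independent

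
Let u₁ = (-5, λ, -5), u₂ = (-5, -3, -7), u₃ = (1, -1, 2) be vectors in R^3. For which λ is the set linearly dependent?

λ = -25/3

Dependence holds iff the 3×3 matrix [u₁ u₂ u₃] is singular.
The determinant works out to 3*λ + 25.
Solving 3*λ + 25 = 0 yields λ = -25/3.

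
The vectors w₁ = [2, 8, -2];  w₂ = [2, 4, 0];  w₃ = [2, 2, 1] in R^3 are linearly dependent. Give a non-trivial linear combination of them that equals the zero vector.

Solve the homogeneous system with w₁, w₂, w₃ as columns by row-reducing the coefficient matrix.
One solution (up to scaling) is (1, -3, 2).

w₁ - 3w₂ + 2w₃ = 0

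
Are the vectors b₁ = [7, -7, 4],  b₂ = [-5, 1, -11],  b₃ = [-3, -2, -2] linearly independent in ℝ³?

The matrix [b₁|b₂|b₃] has determinant -277.
A nonzero determinant means the columns are linearly independent.

linearly independent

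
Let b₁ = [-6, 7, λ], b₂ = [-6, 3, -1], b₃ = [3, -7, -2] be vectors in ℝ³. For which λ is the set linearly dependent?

The vectors are dependent exactly when the determinant of the matrix with rows b₁, b₂, b₃ vanishes.
Cofactor expansion gives det = 33*λ - 27.
Solving 33*λ - 27 = 0 yields λ = 9/11.

λ = 9/11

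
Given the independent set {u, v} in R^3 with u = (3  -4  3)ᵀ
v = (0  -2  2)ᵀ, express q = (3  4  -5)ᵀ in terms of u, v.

Solve the system with u, v as columns and q as the right-hand side.
The system has the unique solution (a₁, a₂) = (1, -4).

q = u - 4v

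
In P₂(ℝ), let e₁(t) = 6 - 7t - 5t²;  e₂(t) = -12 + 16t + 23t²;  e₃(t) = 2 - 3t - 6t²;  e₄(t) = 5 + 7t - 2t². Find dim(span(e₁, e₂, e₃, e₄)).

Use coordinates relative to {1, t, t²}.
Form the matrix with e₁, e₂, e₃, e₄ as columns and reduce.
Reduction leaves 3 leading entries, giving rank 3.
(With 4 elements in a 3-dimensional space the rank is at most 3.)

3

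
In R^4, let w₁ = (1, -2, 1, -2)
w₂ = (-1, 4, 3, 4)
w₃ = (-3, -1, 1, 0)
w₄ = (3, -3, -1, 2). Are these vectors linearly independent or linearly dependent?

linearly independent

The matrix [w₁|w₂|w₃|w₄] has determinant 200.
A nonzero determinant means the columns are linearly independent.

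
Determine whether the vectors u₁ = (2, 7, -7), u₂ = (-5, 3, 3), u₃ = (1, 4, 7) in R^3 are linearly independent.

linearly independent

Place the vectors as rows of a 3×3 matrix and reduce to echelon form.
The reduction yields 3 nonzero rows, so the rank is 3.
Since rank = 3 (the number of vectors), the set is linearly independent.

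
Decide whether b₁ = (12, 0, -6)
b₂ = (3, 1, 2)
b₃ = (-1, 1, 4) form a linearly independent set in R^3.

linearly dependent

Row-reduce the matrix whose columns are b₁, b₂, b₃.
The reduction yields 2 nonzero rows, so the rank is 2.
Since rank 2 < 3, the set is linearly dependent.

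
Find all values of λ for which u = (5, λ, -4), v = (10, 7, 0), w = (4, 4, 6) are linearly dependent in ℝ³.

λ = 27/10

Place the vectors as rows of a 3×3 matrix; dependence ⇔ determinant zero.
Expanding, det = 162 - 60*λ.
This vanishes exactly when λ = 27/10.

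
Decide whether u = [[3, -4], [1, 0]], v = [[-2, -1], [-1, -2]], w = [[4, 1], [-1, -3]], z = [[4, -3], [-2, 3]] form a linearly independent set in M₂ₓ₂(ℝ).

Write each element as a coordinate vector in ℝ⁴ using {E₁₁, E₁₂, E₂₁, E₂₂}.
Place the vectors as rows of a 4×4 matrix and reduce to echelon form.
The reduction yields 4 nonzero rows, so the rank is 4.
Since rank = 4 (the number of vectors), the set is linearly independent.

linearly independent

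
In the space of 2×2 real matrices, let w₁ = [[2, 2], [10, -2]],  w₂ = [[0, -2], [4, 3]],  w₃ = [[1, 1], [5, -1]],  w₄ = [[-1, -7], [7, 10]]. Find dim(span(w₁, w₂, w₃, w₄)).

Pass to coordinate vectors with respect to the basis {E₁₁, E₁₂, E₂₁, E₂₂}.
Row-reduce the 4×4 matrix with these as rows.
The echelon form has 2 nonzero rows, so the rank is 2.

2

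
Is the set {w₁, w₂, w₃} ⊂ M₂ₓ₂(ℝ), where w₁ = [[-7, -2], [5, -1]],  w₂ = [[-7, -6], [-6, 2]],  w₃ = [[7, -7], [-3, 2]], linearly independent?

Take coordinates with respect to the standard basis {E₁₁, E₁₂, E₂₁, E₂₂}.
Row-reduce the matrix whose columns are w₁, w₂, w₃.
The reduction yields 3 nonzero rows, so the rank is 3.
Since rank = 3 (the number of vectors), the set is linearly independent.

linearly independent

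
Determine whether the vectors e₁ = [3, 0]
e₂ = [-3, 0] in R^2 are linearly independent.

Form the 2×2 matrix with these as columns; its determinant is 0.
A zero determinant means the columns are linearly dependent.

linearly dependent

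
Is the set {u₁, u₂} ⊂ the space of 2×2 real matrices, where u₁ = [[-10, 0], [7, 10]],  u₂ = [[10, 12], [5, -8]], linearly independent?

Take coordinates with respect to the standard basis {E₁₁, E₁₂, E₂₁, E₂₂}.
Place the vectors as rows of a 2×4 matrix and reduce to echelon form.
The reduction yields 2 nonzero rows, so the rank is 2.
Since rank = 2 (the number of vectors), the set is linearly independent.

linearly independent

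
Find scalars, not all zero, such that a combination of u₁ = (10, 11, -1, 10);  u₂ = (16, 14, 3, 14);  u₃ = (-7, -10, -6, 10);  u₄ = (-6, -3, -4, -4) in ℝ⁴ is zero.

Solve the homogeneous system with u₁, u₂, u₃, u₄ as columns by row-reducing the coefficient matrix.
A generator of the null space is (1, -1, 0, -1).

u₁ - u₂ - u₄ = 0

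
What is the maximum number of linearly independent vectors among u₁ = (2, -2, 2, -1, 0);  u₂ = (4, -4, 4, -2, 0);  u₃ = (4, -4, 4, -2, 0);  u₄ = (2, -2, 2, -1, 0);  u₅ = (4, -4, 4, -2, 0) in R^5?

Form the matrix with u₁, u₂, u₃, u₄, u₅ as columns and reduce.
Exactly 1 pivot survives; hence the rank is 1.

1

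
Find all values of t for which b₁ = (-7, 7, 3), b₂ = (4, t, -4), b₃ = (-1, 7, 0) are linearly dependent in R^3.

t = 28

The set is linearly dependent precisely when det[b₁; b₂; b₃] = 0.
Expanding, det = 3*t - 84.
This vanishes exactly when t = 28.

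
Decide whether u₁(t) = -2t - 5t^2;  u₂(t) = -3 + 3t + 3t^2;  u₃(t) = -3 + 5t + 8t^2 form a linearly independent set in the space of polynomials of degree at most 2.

Take coordinates with respect to the standard basis {1, t, t^2}.
The matrix [u₁|u₂|u₃] has determinant 0.
A zero determinant means the columns are linearly dependent.
Indeed u₁ - u₂ + u₃ = 0.

linearly dependent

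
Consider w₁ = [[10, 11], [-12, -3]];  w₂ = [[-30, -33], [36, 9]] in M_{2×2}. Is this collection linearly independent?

Write each element as a coordinate vector in ℝ⁴ using {E₁₁, E₁₂, E₂₁, E₂₂}.
Row-reduce the matrix whose columns are w₁, w₂.
The reduction yields 1 nonzero row, so the rank is 1.
Since rank 1 < 2, the set is linearly dependent.
Indeed 3w₁ + w₂ = 0.

linearly dependent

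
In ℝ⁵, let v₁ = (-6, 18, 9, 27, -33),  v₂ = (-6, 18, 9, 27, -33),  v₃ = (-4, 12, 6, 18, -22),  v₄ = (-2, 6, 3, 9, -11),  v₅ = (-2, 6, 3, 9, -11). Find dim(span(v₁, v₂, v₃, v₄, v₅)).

Put the 5×5 matrix [v₁|v₂|v₃|v₄|v₅] into echelon form.
Exactly 1 pivot survives; hence the rank is 1.

dim = 1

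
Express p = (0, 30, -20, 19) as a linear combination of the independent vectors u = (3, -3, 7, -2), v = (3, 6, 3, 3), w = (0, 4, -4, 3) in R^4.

Solve the system with u, v, w as columns and p as the right-hand side.
Row-reducing the augmented matrix gives the unique coefficients (a₁, a₂, a₃) = (-2, 2, 3).

p = -2u + 2v + 3w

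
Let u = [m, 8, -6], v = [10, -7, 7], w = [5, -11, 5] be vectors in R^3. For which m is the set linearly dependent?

Place the vectors as rows of a 3×3 matrix; dependence ⇔ determinant zero.
Expanding, det = 42*m + 330.
This vanishes exactly when m = -55/7.

m = -55/7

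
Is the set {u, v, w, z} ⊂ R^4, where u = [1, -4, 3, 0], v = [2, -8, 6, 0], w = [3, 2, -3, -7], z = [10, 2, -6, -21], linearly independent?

linearly dependent

Form the 4×4 matrix with these as columns; its determinant is 0.
A zero determinant means the columns are linearly dependent.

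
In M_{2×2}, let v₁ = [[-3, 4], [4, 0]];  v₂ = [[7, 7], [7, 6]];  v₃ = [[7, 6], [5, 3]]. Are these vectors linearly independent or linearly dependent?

linearly independent

Write each element as a coordinate vector in ℝ⁴ using {E₁₁, E₁₂, E₂₁, E₂₂}.
Place the vectors as rows of a 3×4 matrix and reduce to echelon form.
The reduction yields 3 nonzero rows, so the rank is 3.
Since rank = 3 (the number of vectors), the set is linearly independent.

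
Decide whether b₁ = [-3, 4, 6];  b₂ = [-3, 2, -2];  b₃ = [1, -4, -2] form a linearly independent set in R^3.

Row-reduce the matrix whose columns are b₁, b₂, b₃.
The reduction yields 3 nonzero rows, so the rank is 3.
Since rank = 3 (the number of vectors), the set is linearly independent.

linearly independent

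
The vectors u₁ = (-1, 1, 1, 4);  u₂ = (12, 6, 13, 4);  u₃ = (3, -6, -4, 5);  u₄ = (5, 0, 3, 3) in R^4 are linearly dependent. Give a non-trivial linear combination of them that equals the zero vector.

u₂ + u₃ - 3u₄ = 0

Row-reduce the matrix with u₁, u₂, u₃, u₄ as columns; the null space gives the coefficients.
The free variable yields coefficients (0, 1, 1, -3) (any nonzero multiple also works).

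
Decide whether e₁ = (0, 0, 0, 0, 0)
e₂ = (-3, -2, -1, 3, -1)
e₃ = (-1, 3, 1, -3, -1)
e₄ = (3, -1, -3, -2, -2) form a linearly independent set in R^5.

linearly dependent

One of the vectors is the zero vector, so the set is linearly dependent.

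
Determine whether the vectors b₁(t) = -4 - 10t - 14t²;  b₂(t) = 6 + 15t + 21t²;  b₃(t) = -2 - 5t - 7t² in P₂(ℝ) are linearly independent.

Write each element as a coordinate vector in ℝ³ using {1, t, t²}.
The matrix [b₁|b₂|b₃] has determinant 0.
A zero determinant means the columns are linearly dependent.

linearly dependent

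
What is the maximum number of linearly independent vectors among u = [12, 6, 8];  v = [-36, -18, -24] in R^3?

Form the matrix with u, v as columns and reduce.
Exactly 1 pivot survives; hence the rank is 1.

1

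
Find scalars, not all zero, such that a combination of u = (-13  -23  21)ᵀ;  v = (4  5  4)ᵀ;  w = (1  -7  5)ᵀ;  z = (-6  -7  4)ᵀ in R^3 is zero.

u - v - w - 3z = 0

Write the vectors as columns of a matrix and find a nonzero vector in its null space.
A generator of the null space is (1, -1, -1, -3).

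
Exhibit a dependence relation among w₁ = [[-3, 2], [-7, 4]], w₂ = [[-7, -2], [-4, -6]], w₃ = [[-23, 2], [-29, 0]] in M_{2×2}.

3w₁ + 2w₂ - w₃ = 0

Pass to coordinate vectors relative to the basis {E₁₁, E₁₂, E₂₁, E₂₂}.
Solve the homogeneous system with w₁, w₂, w₃ as columns by row-reducing the coefficient matrix.
The free variable yields coefficients (3, 2, -1) (any nonzero multiple also works).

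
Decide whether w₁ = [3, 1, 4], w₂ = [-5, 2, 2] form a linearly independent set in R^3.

Place the vectors as rows of a 2×3 matrix and reduce to echelon form.
The reduction yields 2 nonzero rows, so the rank is 2.
Since rank = 2 (the number of vectors), the set is linearly independent.

linearly independent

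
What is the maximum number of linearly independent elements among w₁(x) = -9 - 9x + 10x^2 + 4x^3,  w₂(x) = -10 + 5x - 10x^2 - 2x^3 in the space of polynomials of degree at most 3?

Represent each element by its coordinate vector in ℝ⁴.
Put the 4×2 matrix [w₁|w₂] into echelon form.
The echelon form has 2 nonzero rows, so the rank is 2.

2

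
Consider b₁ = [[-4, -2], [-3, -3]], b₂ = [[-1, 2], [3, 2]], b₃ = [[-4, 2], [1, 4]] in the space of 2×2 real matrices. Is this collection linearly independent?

Write each element as a coordinate vector in ℝ⁴ using {E₁₁, E₁₂, E₂₁, E₂₂}.
Row-reduce the matrix whose columns are b₁, b₂, b₃.
The reduction yields 3 nonzero rows, so the rank is 3.
Since rank = 3 (the number of vectors), the set is linearly independent.

linearly independent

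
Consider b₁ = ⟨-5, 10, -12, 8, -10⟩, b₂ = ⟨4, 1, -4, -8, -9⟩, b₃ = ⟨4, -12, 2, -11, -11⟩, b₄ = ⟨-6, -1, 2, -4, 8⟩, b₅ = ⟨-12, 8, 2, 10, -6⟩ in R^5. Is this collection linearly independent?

linearly independent

Row-reduce the matrix whose columns are b₁, b₂, b₃, b₄, b₅.
The reduction yields 5 nonzero rows, so the rank is 5.
Since rank = 5 (the number of vectors), the set is linearly independent.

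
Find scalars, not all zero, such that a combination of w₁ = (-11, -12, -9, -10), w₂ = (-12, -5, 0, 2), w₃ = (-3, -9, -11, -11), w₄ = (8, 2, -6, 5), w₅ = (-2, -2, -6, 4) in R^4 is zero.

Set up α₁w₁ + … + α₅w₅ = 0 and solve the homogeneous system.
One solution (up to scaling) is (3, -3, -3, -1, 2).

3w₁ - 3w₂ - 3w₃ - w₄ + 2w₅ = 0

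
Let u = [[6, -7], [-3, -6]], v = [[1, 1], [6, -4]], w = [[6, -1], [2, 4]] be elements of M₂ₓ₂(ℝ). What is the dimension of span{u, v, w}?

3

Represent each element by its coordinate vector in ℝ⁴.
Row-reduce the 3×4 matrix with these as rows.
Exactly 3 pivots survive; hence the rank is 3.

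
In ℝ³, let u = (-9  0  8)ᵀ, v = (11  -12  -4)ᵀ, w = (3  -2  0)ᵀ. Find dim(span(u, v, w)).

Form the matrix with u, v, w as columns and reduce.
There are 3 pivot columns, so rank = 3.

3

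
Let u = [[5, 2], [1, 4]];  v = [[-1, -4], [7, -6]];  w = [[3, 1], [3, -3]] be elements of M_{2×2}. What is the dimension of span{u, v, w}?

Represent each element by its coordinate vector in ℝ⁴.
Row-reduce the 3×4 matrix with these as rows.
Exactly 3 pivots survive; hence the rank is 3.

dim = 3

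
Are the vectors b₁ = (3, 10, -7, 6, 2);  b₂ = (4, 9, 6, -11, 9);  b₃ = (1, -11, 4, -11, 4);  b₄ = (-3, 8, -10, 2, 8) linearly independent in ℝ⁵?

Row-reduce the matrix whose columns are b₁, b₂, b₃, b₄.
The reduction yields 4 nonzero rows, so the rank is 4.
Since rank = 4 (the number of vectors), the set is linearly independent.

linearly independent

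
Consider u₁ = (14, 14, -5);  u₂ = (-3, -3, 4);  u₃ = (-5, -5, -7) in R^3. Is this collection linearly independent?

linearly dependent

Place the vectors as rows of a 3×3 matrix and reduce to echelon form.
The reduction yields 2 nonzero rows, so the rank is 2.
Since rank 2 < 3, the set is linearly dependent.
Indeed u₁ + 3u₂ + u₃ = 0.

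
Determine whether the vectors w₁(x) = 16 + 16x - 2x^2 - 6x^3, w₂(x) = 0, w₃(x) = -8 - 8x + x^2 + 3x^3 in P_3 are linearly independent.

linearly dependent

Write each element as a coordinate vector in ℝ⁴ using {1, x, …, x^3}.
One of the vectors is the zero vector, so the set is linearly dependent.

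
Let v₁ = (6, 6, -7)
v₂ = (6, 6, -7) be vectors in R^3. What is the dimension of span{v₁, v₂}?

dim = 1

Form the matrix with v₁, v₂ as columns and reduce.
There is 1 pivot column, so rank = 1.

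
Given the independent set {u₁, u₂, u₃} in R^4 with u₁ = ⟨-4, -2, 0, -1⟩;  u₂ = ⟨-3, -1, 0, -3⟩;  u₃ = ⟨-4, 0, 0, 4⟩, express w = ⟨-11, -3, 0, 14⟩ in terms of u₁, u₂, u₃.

Solve the system with u₁, u₂, u₃ as columns and w as the right-hand side.
The system has the unique solution (a₁, a₂, a₃) = (3, -3, 2).

w = 3u₁ - 3u₂ + 2u₃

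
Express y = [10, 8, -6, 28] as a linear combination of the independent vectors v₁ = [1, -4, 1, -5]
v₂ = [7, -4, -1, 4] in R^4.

y = -4v₁ + 2v₂

Since v₁, v₂ are independent, the coefficients expressing y are uniquely determined by a linear system.
Back-substitution yields (α₁, α₂) = (-4, 2).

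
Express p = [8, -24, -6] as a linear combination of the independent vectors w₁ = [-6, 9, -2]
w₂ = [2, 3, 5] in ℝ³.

Set up the augmented matrix [w₁ | w₂ | p] and row-reduce.
Row-reducing the augmented matrix gives the unique coefficients (c₁, c₂) = (-2, -2).

p = -2w₁ - 2w₂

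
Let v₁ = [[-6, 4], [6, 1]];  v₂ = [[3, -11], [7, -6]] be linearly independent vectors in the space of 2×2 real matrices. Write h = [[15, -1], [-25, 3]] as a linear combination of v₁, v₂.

Identify each element with its coordinate vector in ℝ⁴ via {E₁₁, E₁₂, E₂₁, E₂₂}.
Solve the system with v₁, v₂ as columns and h as the right-hand side.
Back-substitution yields (a₁, a₂) = (-3, -1).

h = -3v₁ - v₂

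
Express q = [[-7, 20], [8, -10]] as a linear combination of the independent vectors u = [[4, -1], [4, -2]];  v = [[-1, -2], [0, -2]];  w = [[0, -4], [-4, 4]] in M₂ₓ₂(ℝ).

Identify each element with its coordinate vector in ℝ⁴ via {E₁₁, E₁₂, E₂₁, E₂₂}.
Solve the system with u, v, w as columns and q as the right-hand side.
Back-substitution yields (α₁, α₂, α₃) = (-2, -1, -4).

q = -2u - v - 4w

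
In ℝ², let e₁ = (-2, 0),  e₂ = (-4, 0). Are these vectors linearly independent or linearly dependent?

The matrix [e₁|e₂] has determinant 0.
A zero determinant means the columns are linearly dependent.
Indeed 2e₁ - e₂ = 0.

linearly dependent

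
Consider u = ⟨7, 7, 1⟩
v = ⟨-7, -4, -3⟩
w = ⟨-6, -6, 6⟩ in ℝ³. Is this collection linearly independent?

Form the 3×3 matrix with these as columns; its determinant is 144.
A nonzero determinant means the columns are linearly independent.

linearly independent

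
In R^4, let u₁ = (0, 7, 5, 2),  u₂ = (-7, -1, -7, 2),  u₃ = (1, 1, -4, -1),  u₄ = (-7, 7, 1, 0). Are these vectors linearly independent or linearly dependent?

linearly independent

Form the 4×4 matrix with these as columns; its determinant is 1286.
A nonzero determinant means the columns are linearly independent.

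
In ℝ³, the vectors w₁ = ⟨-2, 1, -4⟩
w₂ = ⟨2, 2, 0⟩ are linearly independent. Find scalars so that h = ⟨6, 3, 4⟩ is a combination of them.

h = -w₁ + 2w₂

Since w₁, w₂ are independent, the coefficients expressing h are uniquely determined by a linear system.
Row-reducing the augmented matrix gives the unique coefficients (a₁, a₂) = (-1, 2).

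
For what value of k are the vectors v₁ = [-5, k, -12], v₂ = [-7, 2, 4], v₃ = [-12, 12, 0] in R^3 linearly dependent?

k = 20

The set is linearly dependent precisely when det[v₁; v₂; v₃] = 0.
Expanding, det = 960 - 48*k.
This vanishes exactly when k = 20.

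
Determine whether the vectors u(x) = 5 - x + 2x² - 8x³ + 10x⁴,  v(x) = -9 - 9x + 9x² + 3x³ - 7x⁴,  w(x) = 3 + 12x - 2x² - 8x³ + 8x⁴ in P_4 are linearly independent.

Write each element as a coordinate vector in ℝ⁵ using {1, x, …, x⁴}.
Place the vectors as rows of a 3×5 matrix and reduce to echelon form.
The reduction yields 3 nonzero rows, so the rank is 3.
Since rank = 3 (the number of vectors), the set is linearly independent.

linearly independent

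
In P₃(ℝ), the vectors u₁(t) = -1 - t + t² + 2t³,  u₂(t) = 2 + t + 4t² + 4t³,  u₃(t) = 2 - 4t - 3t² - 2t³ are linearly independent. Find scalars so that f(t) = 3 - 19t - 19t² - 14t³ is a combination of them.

Take coordinate vectors relative to {1, t, …, t³}.
Write f = a₁u₁ + … + a₃u₃ and equate components.
Row-reducing the augmented matrix gives the unique coefficients (a₁, a₂, a₃) = (1, -2, 4).

f = u₁ - 2u₂ + 4u₃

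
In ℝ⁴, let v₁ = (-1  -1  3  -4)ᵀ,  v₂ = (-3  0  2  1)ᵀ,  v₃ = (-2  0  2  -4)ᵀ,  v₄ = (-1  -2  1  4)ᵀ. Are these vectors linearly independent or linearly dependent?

linearly independent

Form the 4×4 matrix with these as columns; its determinant is 36.
A nonzero determinant means the columns are linearly independent.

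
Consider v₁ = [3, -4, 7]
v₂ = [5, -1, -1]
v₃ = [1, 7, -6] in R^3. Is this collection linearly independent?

The matrix [v₁|v₂|v₃] has determinant 175.
A nonzero determinant means the columns are linearly independent.

linearly independent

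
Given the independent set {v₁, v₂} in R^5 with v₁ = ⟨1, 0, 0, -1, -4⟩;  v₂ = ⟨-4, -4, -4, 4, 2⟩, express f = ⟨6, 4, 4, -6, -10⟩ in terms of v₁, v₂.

f = 2v₁ - v₂

Write f = a₁v₁ + a₂v₂ and equate components.
Row-reducing the augmented matrix gives the unique coefficients (a₁, a₂) = (2, -1).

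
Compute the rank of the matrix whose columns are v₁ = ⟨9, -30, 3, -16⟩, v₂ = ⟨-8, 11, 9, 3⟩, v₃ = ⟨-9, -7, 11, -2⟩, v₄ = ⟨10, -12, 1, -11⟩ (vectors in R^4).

Put the 4×4 matrix [v₁|v₂|v₃|v₄] into echelon form.
Reduction leaves 3 leading entries, giving rank 3.

3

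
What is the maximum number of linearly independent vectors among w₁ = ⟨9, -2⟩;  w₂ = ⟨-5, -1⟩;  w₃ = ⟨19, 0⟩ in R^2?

Apply Gaussian elimination to the matrix whose rows are w₁, w₂, w₃.
Reduction leaves 2 leading entries, giving rank 2.
(With 3 elements in a 2-dimensional space the rank is at most 2.)

2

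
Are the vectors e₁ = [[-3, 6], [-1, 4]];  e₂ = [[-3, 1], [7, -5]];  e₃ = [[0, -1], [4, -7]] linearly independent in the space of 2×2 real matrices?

linearly independent

Take coordinates with respect to the standard basis {E₁₁, E₁₂, E₂₁, E₂₂}.
Place the vectors as rows of a 3×4 matrix and reduce to echelon form.
The reduction yields 3 nonzero rows, so the rank is 3.
Since rank = 3 (the number of vectors), the set is linearly independent.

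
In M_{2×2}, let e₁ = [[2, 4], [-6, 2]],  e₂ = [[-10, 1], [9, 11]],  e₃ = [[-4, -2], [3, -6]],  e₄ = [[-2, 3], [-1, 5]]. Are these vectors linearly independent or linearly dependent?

Take coordinates with respect to the standard basis {E₁₁, E₁₂, E₂₁, E₂₂}.
Form the 4×4 matrix with these as columns; its determinant is 0.
A zero determinant means the columns are linearly dependent.

linearly dependent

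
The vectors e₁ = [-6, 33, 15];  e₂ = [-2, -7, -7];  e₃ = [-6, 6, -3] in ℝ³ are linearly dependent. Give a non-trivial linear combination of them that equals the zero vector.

Solve the homogeneous system with e₁, e₂, e₃ as columns by row-reducing the coefficient matrix.
One solution (up to scaling) is (1, 3, -2).

e₁ + 3e₂ - 2e₃ = 0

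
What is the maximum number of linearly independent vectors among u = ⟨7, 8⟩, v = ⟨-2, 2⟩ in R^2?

2

Apply Gaussian elimination to the matrix whose rows are u, v.
The echelon form has 2 nonzero rows, so the rank is 2.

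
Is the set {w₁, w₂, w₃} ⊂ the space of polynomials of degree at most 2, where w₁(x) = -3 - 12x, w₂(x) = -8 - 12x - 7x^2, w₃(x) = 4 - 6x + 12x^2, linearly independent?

Take coordinates with respect to the standard basis {1, x, x^2}.
Form the 3×3 matrix with these as columns; its determinant is -258.
A nonzero determinant means the columns are linearly independent.

linearly independent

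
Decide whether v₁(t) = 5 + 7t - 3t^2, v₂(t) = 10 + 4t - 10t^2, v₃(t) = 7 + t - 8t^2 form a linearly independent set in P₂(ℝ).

Take coordinates with respect to the standard basis {1, t, t^2}.
Form the 3×3 matrix with these as columns; its determinant is 14.
A nonzero determinant means the columns are linearly independent.

linearly independent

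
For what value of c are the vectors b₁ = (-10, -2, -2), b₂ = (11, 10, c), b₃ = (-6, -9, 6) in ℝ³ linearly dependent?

c = -5

The vectors are dependent exactly when the determinant of the matrix with rows b₁, b₂, b₃ vanishes.
The determinant works out to -78*c - 390.
Solving -78*c - 390 = 0 yields c = -5.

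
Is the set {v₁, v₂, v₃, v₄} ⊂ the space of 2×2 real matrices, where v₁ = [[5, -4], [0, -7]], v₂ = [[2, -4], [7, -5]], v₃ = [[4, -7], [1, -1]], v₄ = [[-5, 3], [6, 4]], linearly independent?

Write each element as a coordinate vector in ℝ⁴ using {E₁₁, E₁₂, E₂₁, E₂₂}.
Place the vectors as rows of a 4×4 matrix and reduce to echelon form.
The reduction yields 4 nonzero rows, so the rank is 4.
Since rank = 4 (the number of vectors), the set is linearly independent.

linearly independent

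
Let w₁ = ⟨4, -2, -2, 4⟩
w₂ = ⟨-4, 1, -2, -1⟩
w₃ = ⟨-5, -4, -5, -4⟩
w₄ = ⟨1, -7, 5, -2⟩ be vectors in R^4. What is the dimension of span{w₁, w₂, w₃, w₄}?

4

Row-reduce the 4×4 matrix with these as rows.
Exactly 4 pivots survive; hence the rank is 4.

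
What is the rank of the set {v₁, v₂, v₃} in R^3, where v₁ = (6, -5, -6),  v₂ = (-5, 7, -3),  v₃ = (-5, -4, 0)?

Put the 3×3 matrix [v₁|v₂|v₃] into echelon form.
Reduction leaves 3 leading entries, giving rank 3.

rank 3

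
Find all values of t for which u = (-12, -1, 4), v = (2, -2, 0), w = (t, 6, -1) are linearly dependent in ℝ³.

t = -11/4

Place the vectors as rows of a 3×3 matrix; dependence ⇔ determinant zero.
Expanding, det = 8*t + 22.
Solving 8*t + 22 = 0 yields t = -11/4.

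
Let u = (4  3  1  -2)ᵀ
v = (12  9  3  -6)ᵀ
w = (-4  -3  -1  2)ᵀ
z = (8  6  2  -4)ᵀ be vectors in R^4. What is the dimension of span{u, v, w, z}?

1

Put the 4×4 matrix [u|v|w|z] into echelon form.
There is 1 pivot column, so rank = 1.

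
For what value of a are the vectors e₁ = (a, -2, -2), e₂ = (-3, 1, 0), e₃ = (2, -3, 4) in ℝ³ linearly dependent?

a = 19/2

Dependence holds iff the 3×3 matrix [e₁ e₂ e₃] is singular.
Expanding, det = 4*a - 38.
Solving 4*a - 38 = 0 yields a = 19/2.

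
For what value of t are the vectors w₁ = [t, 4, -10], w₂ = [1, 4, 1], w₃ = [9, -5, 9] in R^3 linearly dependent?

The vectors are dependent exactly when the determinant of the matrix with rows w₁, w₂, w₃ vanishes.
Expanding, det = 41*t + 410.
Setting this to zero gives t = -10.

t = -10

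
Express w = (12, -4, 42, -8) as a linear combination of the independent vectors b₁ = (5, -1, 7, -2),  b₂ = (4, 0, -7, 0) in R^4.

w = 4b₁ - 2b₂

Solve the system with b₁, b₂ as columns and w as the right-hand side.
Row-reducing the augmented matrix gives the unique coefficients (c₁, c₂) = (4, -2).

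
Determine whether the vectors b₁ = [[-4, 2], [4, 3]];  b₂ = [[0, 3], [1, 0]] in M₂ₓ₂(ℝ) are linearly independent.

Take coordinates with respect to the standard basis {E₁₁, E₁₂, E₂₁, E₂₂}.
Place the vectors as rows of a 2×4 matrix and reduce to echelon form.
The reduction yields 2 nonzero rows, so the rank is 2.
Since rank = 2 (the number of vectors), the set is linearly independent.

linearly independent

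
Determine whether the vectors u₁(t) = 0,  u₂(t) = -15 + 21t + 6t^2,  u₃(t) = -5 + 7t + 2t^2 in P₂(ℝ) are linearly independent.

linearly dependent

Write each element as a coordinate vector in ℝ³ using {1, t, t^2}.
One of the vectors is the zero vector, so the set is linearly dependent.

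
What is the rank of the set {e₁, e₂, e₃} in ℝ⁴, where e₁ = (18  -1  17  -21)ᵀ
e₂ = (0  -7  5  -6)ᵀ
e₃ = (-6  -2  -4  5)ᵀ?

rank 2

Apply Gaussian elimination to the matrix whose rows are e₁, e₂, e₃.
Reduction leaves 2 leading entries, giving rank 2.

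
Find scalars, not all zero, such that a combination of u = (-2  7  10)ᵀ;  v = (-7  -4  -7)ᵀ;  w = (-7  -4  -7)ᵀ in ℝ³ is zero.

Write the vectors as columns of a matrix and find a nonzero vector in its null space.
The free variable yields coefficients (0, 1, -1) (any nonzero multiple also works).

v - w = 0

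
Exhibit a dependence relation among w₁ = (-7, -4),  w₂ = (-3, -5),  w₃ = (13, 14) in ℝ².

Set up α₁w₁ + … + α₃w₃ = 0 and solve the homogeneous system.
One solution (up to scaling) is (1, 2, 1).

w₁ + 2w₂ + w₃ = 0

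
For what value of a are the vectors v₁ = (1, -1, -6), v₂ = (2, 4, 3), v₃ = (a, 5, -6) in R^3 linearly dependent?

a = 37/7

The set is linearly dependent precisely when det[v₁; v₂; v₃] = 0.
Expanding, det = 21*a - 111.
Setting this to zero gives a = 37/7.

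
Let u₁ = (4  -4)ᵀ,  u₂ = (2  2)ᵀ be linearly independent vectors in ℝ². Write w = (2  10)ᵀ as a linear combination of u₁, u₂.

Since u₁, u₂ are independent, the coefficients expressing w are uniquely determined by a linear system.
Back-substitution yields (a₁, a₂) = (-1, 3).

w = -u₁ + 3u₂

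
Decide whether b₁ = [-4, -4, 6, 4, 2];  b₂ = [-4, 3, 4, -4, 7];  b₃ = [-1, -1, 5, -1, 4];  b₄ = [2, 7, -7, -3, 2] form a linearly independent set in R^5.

Row-reduce the matrix whose columns are b₁, b₂, b₃, b₄.
The reduction yields 4 nonzero rows, so the rank is 4.
Since rank = 4 (the number of vectors), the set is linearly independent.

linearly independent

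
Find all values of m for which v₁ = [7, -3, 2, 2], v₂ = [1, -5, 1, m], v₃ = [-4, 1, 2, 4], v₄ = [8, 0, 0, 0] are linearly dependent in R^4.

m = -3/4

The set is linearly dependent precisely when det[v₁; v₂; v₃; v₄] = 0.
Cofactor expansion gives det = -64*m - 48.
This vanishes exactly when m = -3/4.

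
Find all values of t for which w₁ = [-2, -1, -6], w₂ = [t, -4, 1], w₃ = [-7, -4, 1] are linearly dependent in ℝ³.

t = -7

The vectors are dependent exactly when the determinant of the matrix with rows w₁, w₂, w₃ vanishes.
Expanding, det = 25*t + 175.
Setting this to zero gives t = -7.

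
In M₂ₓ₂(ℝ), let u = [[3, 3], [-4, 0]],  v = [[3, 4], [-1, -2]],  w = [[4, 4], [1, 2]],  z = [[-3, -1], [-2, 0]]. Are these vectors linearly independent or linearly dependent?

Take coordinates with respect to the standard basis {E₁₁, E₁₂, E₂₁, E₂₂}.
Place the vectors as rows of a 4×4 matrix and reduce to echelon form.
The reduction yields 4 nonzero rows, so the rank is 4.
Since rank = 4 (the number of vectors), the set is linearly independent.

linearly independent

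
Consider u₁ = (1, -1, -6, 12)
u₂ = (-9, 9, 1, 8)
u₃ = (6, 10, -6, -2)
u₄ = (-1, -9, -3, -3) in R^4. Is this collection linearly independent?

linearly independent

Form the 4×4 matrix with these as columns; its determinant is -13492.
A nonzero determinant means the columns are linearly independent.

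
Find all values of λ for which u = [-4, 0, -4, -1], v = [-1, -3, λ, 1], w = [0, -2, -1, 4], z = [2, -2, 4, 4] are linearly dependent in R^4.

λ = 26

The set is linearly dependent precisely when det[u; v; w; z] = 0.
Expanding, det = 4*λ - 104.
Solving 4*λ - 104 = 0 yields λ = 26.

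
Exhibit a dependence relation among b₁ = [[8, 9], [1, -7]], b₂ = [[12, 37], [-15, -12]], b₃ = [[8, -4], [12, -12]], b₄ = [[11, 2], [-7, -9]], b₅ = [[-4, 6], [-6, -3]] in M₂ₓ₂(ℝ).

3b₁ - b₂ - b₃ + b₅ = 0

Take coordinates with respect to {E₁₁, E₁₂, E₂₁, E₂₂}.
Write the vectors as columns of a matrix and find a nonzero vector in its null space.
The free variable yields coefficients (3, -1, -1, 0, 1) (any nonzero multiple also works).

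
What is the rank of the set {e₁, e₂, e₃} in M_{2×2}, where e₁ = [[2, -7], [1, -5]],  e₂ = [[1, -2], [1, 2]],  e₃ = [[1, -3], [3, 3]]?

Use coordinates relative to {E₁₁, E₁₂, E₂₁, E₂₂}.
Form the matrix with e₁, e₂, e₃ as columns and reduce.
Exactly 3 pivots survive; hence the rank is 3.

3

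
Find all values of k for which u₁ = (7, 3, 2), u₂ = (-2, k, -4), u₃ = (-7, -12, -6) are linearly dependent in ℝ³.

k = -60/7

Dependence holds iff the 3×3 matrix [u₁ u₂ u₃] is singular.
The determinant works out to -28*k - 240.
This vanishes exactly when k = -60/7.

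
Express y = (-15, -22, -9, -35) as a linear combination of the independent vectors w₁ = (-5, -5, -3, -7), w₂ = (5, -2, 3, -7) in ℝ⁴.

y = 4w₁ + w₂

Solve the system with w₁, w₂ as columns and y as the right-hand side.
Back-substitution yields (a₁, a₂) = (4, 1).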